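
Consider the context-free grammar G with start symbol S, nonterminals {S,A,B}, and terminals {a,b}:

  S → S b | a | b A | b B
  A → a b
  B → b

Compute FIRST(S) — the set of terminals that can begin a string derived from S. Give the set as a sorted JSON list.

FIRST sets, iterate to fixpoint:
round 1:
  A via A→a b: +{a}
  B via B→b: +{b}
  S via S→a: +{a}
  S via S→b A: +{b}
  FIRST(S)={a,b}  FIRST(A)={a}  FIRST(B)={b}
round 2: — fixpoint
  FIRST(S)={a,b}  FIRST(A)={a}  FIRST(B)={b}

FIRST(S) = ["a", "b"]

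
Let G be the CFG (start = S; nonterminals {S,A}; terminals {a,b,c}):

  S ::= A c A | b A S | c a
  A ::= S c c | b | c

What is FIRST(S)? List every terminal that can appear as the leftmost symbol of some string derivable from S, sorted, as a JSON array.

FIRST sets, iterate to fixpoint:
pass 1:
  A via A→b: +{b}
  A via A→c: +{c}
  S via S→A c A: +{b,c}
  FIRST[S]={b,c}  FIRST[A]={b,c}
pass 2: (stable)
  FIRST[S]={b,c}  FIRST[A]={b,c}

FIRST(S) = ["b", "c"]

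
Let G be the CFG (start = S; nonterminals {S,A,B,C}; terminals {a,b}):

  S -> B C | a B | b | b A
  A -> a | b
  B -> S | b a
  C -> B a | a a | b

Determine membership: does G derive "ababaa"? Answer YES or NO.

CNF form of G:
  S -> B C | T0 B | T1 A | b
  A -> a | b
  B -> B C | T0 B | T1 A | T1 T0 | b
  C -> B T0 | T0 T0 | b
  T0 -> a
  T1 -> b

CYK table (by increasing span):
  cell(0,0) a: {A,T0}  orig:{A}
  cell(1,1) b: {A,B,C,S,T1}  orig:{A,B,C,S}
  cell(2,2) a: {A,T0}  orig:{A}
  cell(3,3) b: {A,B,C,S,T1}  orig:{A,B,C,S}
  cell(4,4) a: {A,T0}  orig:{A}
  cell(5,5) a: {A,T0}  orig:{A}
  cell(0,1) ab: {B,S}
  cell(1,2) ba: {B,C,S}
  cell(2,3) ab: {B,S}
  cell(3,4) ba: {B,C,S}
  cell(4,5) aa: {C}
  cell(0,2) aba: {B,C,S}
  cell(1,3) bab: {B,S}
  cell(2,4) aba: {B,C,S}
  cell(3,5) baa: {B,C,S}
  cell(0,3) abab: {B,S}
  cell(1,4) baba: {B,C,S}
  cell(2,5) abaa: {B,C,S}
  cell(0,4) ababa: {B,C,S}
  cell(1,5) babaa: {B,C,S}
  cell(0,5) ababaa: {B,C,S}

S ∈ T[0,5] ⇒ YES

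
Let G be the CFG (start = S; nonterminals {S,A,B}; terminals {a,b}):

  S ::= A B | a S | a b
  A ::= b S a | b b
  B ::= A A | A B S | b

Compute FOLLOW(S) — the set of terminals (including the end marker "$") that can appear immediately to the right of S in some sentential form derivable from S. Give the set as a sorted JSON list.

Compute FIRST by fixpoint:
[1]
  A via A→b S a: +{b}
  B via B→A A: +{b}
  S via S→A B: +{b}
  S via S→a S: +{a}
  FIRST(S)={a,b}  FIRST(A)={b}  FIRST(B)={b}
[2] done
  FIRST(S)={a,b}  FIRST(A)={b}  FIRST(B)={b}

FOLLOW sets:
initialize: $ ∈ FOLLOW(S)
[1]
  A→b S a: FOLLOW(S) ⊇ FIRST(a) = {a}; new: +{a}
  B→A A: FOLLOW(A) ⊇ FIRST(A) = {b}; new: +{b}
  B→A B S: FOLLOW(B) ⊇ FIRST(S) = {a,b}; new: +{a,b}
  B→A B S: FOLLOW(S) ⊇ FOLLOW(B) ⊇ {a,b}; new: +{b}
  S→A B: FOLLOW(B) ⊇ FOLLOW(S) ⊇ {$,a,b}; new: +{$}
  FOLLOW(S)={$,a,b}  FOLLOW(A)={b}  FOLLOW(B)={$,a,b}
[2]
  B→A A: FOLLOW(A) ⊇ FOLLOW(B) ⊇ {$,a,b}; new: +{$,a}
  FOLLOW(S)={$,a,b}  FOLLOW(A)={$,a,b}  FOLLOW(B)={$,a,b}
[3] done
  FOLLOW(S)={$,a,b}  FOLLOW(A)={$,a,b}  FOLLOW(B)={$,a,b}

FOLLOW(S) = ["$", "a", "b"]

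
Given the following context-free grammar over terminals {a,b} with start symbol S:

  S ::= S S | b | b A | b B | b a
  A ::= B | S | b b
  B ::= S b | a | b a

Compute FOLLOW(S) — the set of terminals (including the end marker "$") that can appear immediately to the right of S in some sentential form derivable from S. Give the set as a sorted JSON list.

Compute FIRST by fixpoint:
round 1:
  A via A→b b: +{b}
  B via B→a: +{a}
  B via B→b a: +{b}
  S via S→b: +{b}
  FIRST[S]={b}  FIRST[A]={b}  FIRST[B]={a,b}
round 2:
  A via A→B: +{a}
  FIRST[S]={b}  FIRST[A]={a,b}  FIRST[B]={a,b}
round 3: done
  FIRST[S]={b}  FIRST[A]={a,b}  FIRST[B]={a,b}

FOLLOW iteration:
seed FOLLOW(S) with $
iter 1:
  B→S b: FOLLOW(S) ⊇ FIRST(b) = {b}; new: +{b}
  S→b A: FOLLOW(A) ⊇ FOLLOW(S) ⊇ {$,b}; new: +{$,b}
  S→b B: FOLLOW(B) ⊇ FOLLOW(S) ⊇ {$,b}; new: +{$,b}
  FOLLOW[S]={$,b}  FOLLOW[A]={$,b}  FOLLOW[B]={$,b}
iter 2: — fixpoint
  FOLLOW[S]={$,b}  FOLLOW[A]={$,b}  FOLLOW[B]={$,b}

FOLLOW(S) = ["$", "b"]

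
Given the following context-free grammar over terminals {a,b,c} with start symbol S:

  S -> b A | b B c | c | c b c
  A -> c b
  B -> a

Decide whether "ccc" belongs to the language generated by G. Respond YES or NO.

Convert to CNF:
  S -> T0 X3 | T1 A | T1 X2 | c
  A -> T0 T1
  B -> a
  T0 -> c
  T1 -> b
  X2 -> B T0
  X3 -> T1 T0

Fill CYK table bottom-up:
  T[0,0] 'c' = {S,T0}  orig:{S}
  T[1,1] 'c' = {S,T0}  orig:{S}
  T[2,2] 'c' = {S,T0}  orig:{S}
  T[0,1] 'cc' = ∅
  T[1,2] 'cc' = ∅
  T[0,2] 'ccc' = ∅

S ∉ T[0,2] ⇒ NO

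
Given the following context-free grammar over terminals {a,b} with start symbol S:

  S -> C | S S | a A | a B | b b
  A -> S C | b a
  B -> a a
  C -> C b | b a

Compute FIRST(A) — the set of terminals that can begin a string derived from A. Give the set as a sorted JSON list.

Compute FIRST by fixpoint:
pass 1:
  A via A→b a: +{b}
  B via B→a a: +{a}
  C via C→b a: +{b}
  S via S→C: +{b}
  S via S→a A: +{a}
  FIRST[S]={a,b}  FIRST[A]={b}  FIRST[B]={a}  FIRST[C]={b}
pass 2:
  A via A→S C: +{a}
  FIRST[S]={a,b}  FIRST[A]={a,b}  FIRST[B]={a}  FIRST[C]={b}
pass 3: (stable)
  FIRST[S]={a,b}  FIRST[A]={a,b}  FIRST[B]={a}  FIRST[C]={b}

FIRST(A) = ["a", "b"]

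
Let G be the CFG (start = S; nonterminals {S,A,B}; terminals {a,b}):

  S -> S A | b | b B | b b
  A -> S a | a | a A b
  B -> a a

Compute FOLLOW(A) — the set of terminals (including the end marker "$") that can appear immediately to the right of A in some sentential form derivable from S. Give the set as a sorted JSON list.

Compute FIRST by fixpoint:
iter 1:
  A via A→a: +{a}
  B via B→a a: +{a}
  S via S→b: +{b}
  FIRST(S)={b}  FIRST(A)={a}  FIRST(B)={a}
iter 2:
  A via A→S a: +{b}
  FIRST(S)={b}  FIRST(A)={a,b}  FIRST(B)={a}
iter 3: (stable)
  FIRST(S)={b}  FIRST(A)={a,b}  FIRST(B)={a}

FOLLOW sets:
initialize: $ ∈ FOLLOW(S)
pass 1:
  A→S a: FOLLOW(S) ⊇ FIRST(a) = {a}; new: +{a}
  A→a A b: FOLLOW(A) ⊇ FIRST(b) = {b}; new: +{b}
  S→S A: FOLLOW(S) ⊇ FIRST(A) = {a,b}; new: +{b}
  S→S A: FOLLOW(A) ⊇ FOLLOW(S) ⊇ {$,a,b}; new: +{$,a}
  S→b B: FOLLOW(B) ⊇ FOLLOW(S) ⊇ {$,a,b}; new: +{$,a,b}
  FOLLOW(S)={$,a,b}  FOLLOW(A)={$,a,b}  FOLLOW(B)={$,a,b}
pass 2: done
  FOLLOW(S)={$,a,b}  FOLLOW(A)={$,a,b}  FOLLOW(B)={$,a,b}

FOLLOW(A) = ["$", "a", "b"]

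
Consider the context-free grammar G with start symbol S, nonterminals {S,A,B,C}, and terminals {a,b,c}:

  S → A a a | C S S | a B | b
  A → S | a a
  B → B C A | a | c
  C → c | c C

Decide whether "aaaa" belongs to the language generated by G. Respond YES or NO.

Convert to CNF:
  S -> A X5 | C X6 | T0 B | b
  A -> A X2 | C X3 | T0 B | T0 T0 | b
  B -> B X4 | a | c
  C -> T1 C | c
  T0 -> a
  T1 -> c
  X2 -> T0 T0
  X3 -> S S
  X4 -> C A
  X5 -> T0 T0
  X6 -> S S

CYK fill:
  T[0,0] 'a' = {B,T0}  orig:{B}
  T[1,1] 'a' = {B,T0}  orig:{B}
  T[2,2] 'a' = {B,T0}  orig:{B}
  T[3,3] 'a' = {B,T0}  orig:{B}
  T[0,1] 'aa' = {A,S,X2,X5}  orig:{A,S}
  T[1,2] 'aa' = {A,S,X2,X5}  orig:{A,S}
  T[2,3] 'aa' = {A,S,X2,X5}  orig:{A,S}
  T[0,2] 'aaa' = ∅
  T[1,3] 'aaa' = ∅
  T[0,3] 'aaaa' = {A,S,X3,X6}  orig:{A,S}

S ∈ T[0,3] ⇒ YES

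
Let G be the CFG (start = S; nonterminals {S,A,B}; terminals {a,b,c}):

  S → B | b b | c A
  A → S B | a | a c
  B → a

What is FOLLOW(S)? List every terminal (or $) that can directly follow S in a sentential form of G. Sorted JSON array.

FIRST iteration:
pass 1:
  A via A→a: +{a}
  B via B→a: +{a}
  S via S→B: +{a}
  S via S→b b: +{b}
  S via S→c A: +{c}
  S: {a,b,c}  A: {a}  B: {a}
pass 2:
  A via A→S B: +{b,c}
  S: {a,b,c}  A: {a,b,c}  B: {a}
pass 3: (stable)
  S: {a,b,c}  A: {a,b,c}  B: {a}

FOLLOW sets:
initialize: $ ∈ FOLLOW(S)
[1]
  A→S B: FOLLOW(S) ⊇ FIRST(B) = {a}; new: +{a}
  S→B: FOLLOW(B) ⊇ FOLLOW(S) ⊇ {$,a}; new: +{$,a}
  S→c A: FOLLOW(A) ⊇ FOLLOW(S) ⊇ {$,a}; new: +{$,a}
  S: {$,a}  A: {$,a}  B: {$,a}
[2] (no change)
  S: {$,a}  A: {$,a}  B: {$,a}

FOLLOW(S) = ["$", "a"]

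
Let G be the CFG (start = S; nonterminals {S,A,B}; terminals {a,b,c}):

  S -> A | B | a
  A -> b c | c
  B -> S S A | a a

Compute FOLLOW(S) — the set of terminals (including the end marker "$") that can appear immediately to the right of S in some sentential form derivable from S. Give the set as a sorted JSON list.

FIRST iteration:
iter 1:
  A via A→b c: +{b}
  A via A→c: +{c}
  B via B→a a: +{a}
  S via S→A: +{b,c}
  S via S→B: +{a}
  FIRST[S]={a,b,c}  FIRST[A]={b,c}  FIRST[B]={a}
iter 2:
  B via B→S S A: +{b,c}
  FIRST[S]={a,b,c}  FIRST[A]={b,c}  FIRST[B]={a,b,c}
iter 3: — fixpoint
  FIRST[S]={a,b,c}  FIRST[A]={b,c}  FIRST[B]={a,b,c}

Compute FOLLOW by fixpoint:
seed FOLLOW(S) with $
[1]
  B→S S A: FOLLOW(S) ⊇ FIRST(S) = {a,b,c}; new: +{a,b,c}
  S→A: FOLLOW(A) ⊇ FOLLOW(S) ⊇ {$,a,b,c}; new: +{$,a,b,c}
  S→B: FOLLOW(B) ⊇ FOLLOW(S) ⊇ {$,a,b,c}; new: +{$,a,b,c}
  FOLLOW[S]={$,a,b,c}  FOLLOW[A]={$,a,b,c}  FOLLOW[B]={$,a,b,c}
[2] (no change)
  FOLLOW[S]={$,a,b,c}  FOLLOW[A]={$,a,b,c}  FOLLOW[B]={$,a,b,c}

FOLLOW(S) = ["$", "a", "b", "c"]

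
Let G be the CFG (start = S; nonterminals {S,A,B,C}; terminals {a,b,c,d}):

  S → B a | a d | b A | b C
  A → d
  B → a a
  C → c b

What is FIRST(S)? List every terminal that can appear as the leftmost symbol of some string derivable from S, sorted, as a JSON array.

FIRST iteration:
pass 1:
  A via A→d: +{d}
  B via B→a a: +{a}
  C via C→c b: +{c}
  S via S→B a: +{a}
  S via S→b A: +{b}
  FIRST[S]={a,b}  FIRST[A]={d}  FIRST[B]={a}  FIRST[C]={c}
pass 2: (stable)
  FIRST[S]={a,b}  FIRST[A]={d}  FIRST[B]={a}  FIRST[C]={c}

FIRST(S) = ["a", "b"]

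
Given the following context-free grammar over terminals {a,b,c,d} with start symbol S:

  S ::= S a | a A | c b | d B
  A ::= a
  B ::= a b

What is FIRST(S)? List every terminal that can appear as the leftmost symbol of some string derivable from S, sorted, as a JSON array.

Compute FIRST by fixpoint:
iter 1:
  A via A→a: +{a}
  B via B→a b: +{a}
  S via S→a A: +{a}
  S via S→c b: +{c}
  S via S→d B: +{d}
  FIRST[S]={a,c,d}  FIRST[A]={a}  FIRST[B]={a}
iter 2: done
  FIRST[S]={a,c,d}  FIRST[A]={a}  FIRST[B]={a}

FIRST(S) = ["a", "c", "d"]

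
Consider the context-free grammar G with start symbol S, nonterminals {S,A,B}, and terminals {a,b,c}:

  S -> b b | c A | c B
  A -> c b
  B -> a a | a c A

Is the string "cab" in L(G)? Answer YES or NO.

CNF form of G:
  S -> T0 A | T0 B | T1 T1
  A -> T0 T1
  B -> T2 T2 | T2 X3
  T0 -> c
  T1 -> b
  T2 -> a
  X3 -> T0 A

CYK table (by increasing span):
  [0..0]={T0}  "c"  orig:{}
  [1..1]={T2}  "a"  orig:{}
  [2..2]={T1}  "b"  orig:{}
  [0..1]=∅  "ca"
  [1..2]=∅  "ab"
  [0..2]=∅  "cab"

S ∉ T[0,2] ⇒ NO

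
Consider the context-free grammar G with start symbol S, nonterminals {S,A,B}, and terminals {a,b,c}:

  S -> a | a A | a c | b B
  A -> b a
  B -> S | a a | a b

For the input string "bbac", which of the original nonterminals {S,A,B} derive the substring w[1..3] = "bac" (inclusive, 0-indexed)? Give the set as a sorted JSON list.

Convert to CNF:
  S -> T0 B | T1 A | T1 T2 | a
  A -> T0 T1
  B -> T0 B | T1 A | T1 T0 | T1 T1 | T1 T2 | a
  T0 -> b
  T1 -> a
  T2 -> c

Fill CYK table bottom-up, restricted to cells inside w[1..3]:
  [1..1]={T0}  "b"  orig:{}
  [2..2]={B,S,T1}  "a"  orig:{B,S}
  [3..3]={T2}  "c"  orig:{}
  [1..2]={A,B,S}  "ba"
  [2..3]={B,S}  "ac"
  [1..3]={B,S}  "bac"

Original NTs in T[1,3] deriving "bac": ["B", "S"]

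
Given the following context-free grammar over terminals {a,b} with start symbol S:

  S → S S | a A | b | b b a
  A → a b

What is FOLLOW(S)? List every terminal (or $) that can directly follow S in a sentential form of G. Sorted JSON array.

FIRST sets, iterate to fixpoint:
pass 1:
  A via A→a b: +{a}
  S via S→a A: +{a}
  S via S→b: +{b}
  FIRST[S]={a,b}  FIRST[A]={a}
pass 2: (no change)
  FIRST[S]={a,b}  FIRST[A]={a}

Compute FOLLOW by fixpoint:
FOLLOW(S) := {$}
[1]
  S→S S: FOLLOW(S) ⊇ FIRST(S) = {a,b}; new: +{a,b}
  S→a A: FOLLOW(A) ⊇ FOLLOW(S) ⊇ {$,a,b}; new: +{$,a,b}
  S: {$,a,b}  A: {$,a,b}
[2] done
  S: {$,a,b}  A: {$,a,b}

FOLLOW(S) = ["$", "a", "b"]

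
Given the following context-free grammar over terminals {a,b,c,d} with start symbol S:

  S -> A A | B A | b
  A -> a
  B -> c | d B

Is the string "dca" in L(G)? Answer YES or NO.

CNF form of G:
  S -> A A | B A | b
  A -> a
  B -> T0 B | c
  T0 -> d

CYK table (by increasing span):
  cell(0,0) d: {T0}  orig:{}
  cell(1,1) c: {B}
  cell(2,2) a: {A}
  cell(0,1) dc: {B}
  cell(1,2) ca: {S}
  cell(0,2) dca: {S}

S ∈ T[0,2] ⇒ YES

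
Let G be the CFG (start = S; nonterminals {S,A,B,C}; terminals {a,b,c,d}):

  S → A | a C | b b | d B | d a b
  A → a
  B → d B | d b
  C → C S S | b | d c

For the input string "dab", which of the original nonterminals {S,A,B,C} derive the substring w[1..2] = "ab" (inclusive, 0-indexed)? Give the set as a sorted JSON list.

CNF form of G:
  S -> T0 B | T0 X5 | T1 T1 | T3 C | a
  A -> a
  B -> T0 B | T0 T1
  C -> C X4 | T0 T2 | b
  T0 -> d
  T1 -> b
  T2 -> c
  T3 -> a
  X4 -> S S
  X5 -> T3 T1

CYK table (by increasing span) — only the sub-triangle for w[1..2]:
  cell(1,1) a: {A,S,T3}  orig:{A,S}
  cell(2,2) b: {C,T1}  orig:{C}
  cell(1,2) ab: {S,X5}  orig:{S}

Original NTs in T[1,2] deriving "ab": ["S"]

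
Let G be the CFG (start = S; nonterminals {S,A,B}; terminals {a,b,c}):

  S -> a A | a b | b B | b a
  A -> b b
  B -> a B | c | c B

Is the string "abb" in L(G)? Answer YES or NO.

Convert to CNF:
  S -> T0 B | T0 T1 | T1 A | T1 T0
  A -> T0 T0
  B -> T1 B | T2 B | c
  T0 -> b
  T1 -> a
  T2 -> c

CYK fill:
  T[0,0] 'a' = {T1}  orig:{}
  T[1,1] 'b' = {T0}  orig:{}
  T[2,2] 'b' = {T0}  orig:{}
  T[0,1] 'ab' = {S}
  T[1,2] 'bb' = {A}
  T[0,2] 'abb' = {S}

S ∈ T[0,2] ⇒ YES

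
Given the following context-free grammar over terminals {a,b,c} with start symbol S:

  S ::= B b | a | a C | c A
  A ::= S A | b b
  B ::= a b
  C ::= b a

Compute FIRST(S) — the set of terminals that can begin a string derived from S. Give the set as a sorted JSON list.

Compute FIRST by fixpoint:
round 1:
  A via A→b b: +{b}
  B via B→a b: +{a}
  C via C→b a: +{b}
  S via S→B b: +{a}
  S via S→c A: +{c}
  FIRST[S]={a,c}  FIRST[A]={b}  FIRST[B]={a}  FIRST[C]={b}
round 2:
  A via A→S A: +{a,c}
  FIRST[S]={a,c}  FIRST[A]={a,b,c}  FIRST[B]={a}  FIRST[C]={b}
round 3: done
  FIRST[S]={a,c}  FIRST[A]={a,b,c}  FIRST[B]={a}  FIRST[C]={b}

FIRST(S) = ["a", "c"]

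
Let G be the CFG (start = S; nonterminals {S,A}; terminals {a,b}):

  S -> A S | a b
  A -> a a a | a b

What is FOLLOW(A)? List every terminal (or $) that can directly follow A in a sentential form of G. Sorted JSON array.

FIRST iteration:
round 1:
  A via A→a a a: +{a}
  S via S→A S: +{a}
  FIRST(S)={a}  FIRST(A)={a}
round 2: (stable)
  FIRST(S)={a}  FIRST(A)={a}

Compute FOLLOW by fixpoint:
seed FOLLOW(S) with $
round 1:
  S→A S: FOLLOW(A) ⊇ FIRST(S) = {a}; new: +{a}
  FOLLOW(S)={$}  FOLLOW(A)={a}
round 2: (no change)
  FOLLOW(S)={$}  FOLLOW(A)={a}

FOLLOW(A) = ["a"]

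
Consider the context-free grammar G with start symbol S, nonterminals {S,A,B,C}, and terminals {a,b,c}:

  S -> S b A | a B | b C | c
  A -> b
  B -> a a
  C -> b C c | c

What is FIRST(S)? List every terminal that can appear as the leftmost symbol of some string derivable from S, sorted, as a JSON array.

FIRST sets, iterate to fixpoint:
[1]
  A via A→b: +{b}
  B via B→a a: +{a}
  C via C→b C c: +{b}
  C via C→c: +{c}
  S via S→a B: +{a}
  S via S→b C: +{b}
  S via S→c: +{c}
  FIRST[S]={a,b,c}  FIRST[A]={b}  FIRST[B]={a}  FIRST[C]={b,c}
[2] done
  FIRST[S]={a,b,c}  FIRST[A]={b}  FIRST[B]={a}  FIRST[C]={b,c}

FIRST(S) = ["a", "b", "c"]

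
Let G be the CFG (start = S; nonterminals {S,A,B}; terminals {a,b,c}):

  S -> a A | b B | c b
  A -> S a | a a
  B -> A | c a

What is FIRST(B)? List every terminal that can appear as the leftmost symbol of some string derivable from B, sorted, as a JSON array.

FIRST iteration:
iter 1:
  A via A→a a: +{a}
  B via B→A: +{a}
  B via B→c a: +{c}
  S via S→a A: +{a}
  S via S→b B: +{b}
  S via S→c b: +{c}
  FIRST(S)={a,b,c}  FIRST(A)={a}  FIRST(B)={a,c}
iter 2:
  A via A→S a: +{b,c}
  B via B→A: +{b}
  FIRST(S)={a,b,c}  FIRST(A)={a,b,c}  FIRST(B)={a,b,c}
iter 3: (stable)
  FIRST(S)={a,b,c}  FIRST(A)={a,b,c}  FIRST(B)={a,b,c}

FIRST(B) = ["a", "b", "c"]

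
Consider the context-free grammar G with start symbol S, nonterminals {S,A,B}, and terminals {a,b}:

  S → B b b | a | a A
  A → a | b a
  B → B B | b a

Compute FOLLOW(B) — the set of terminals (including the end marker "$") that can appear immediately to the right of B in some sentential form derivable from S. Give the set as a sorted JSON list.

FIRST sets, iterate to fixpoint:
iter 1:
  A via A→a: +{a}
  A via A→b a: +{b}
  B via B→b a: +{b}
  S via S→B b b: +{b}
  S via S→a: +{a}
  S: {a,b}  A: {a,b}  B: {b}
iter 2: done
  S: {a,b}  A: {a,b}  B: {b}

Compute FOLLOW by fixpoint:
FOLLOW(S) := {$}
pass 1:
  B→B B: FOLLOW(B) ⊇ FIRST(B) = {b}; new: +{b}
  S→a A: FOLLOW(A) ⊇ FOLLOW(S) ⊇ {$}; new: +{$}
  FOLLOW(S)={$}  FOLLOW(A)={$}  FOLLOW(B)={b}
pass 2: done
  FOLLOW(S)={$}  FOLLOW(A)={$}  FOLLOW(B)={b}

FOLLOW(B) = ["b"]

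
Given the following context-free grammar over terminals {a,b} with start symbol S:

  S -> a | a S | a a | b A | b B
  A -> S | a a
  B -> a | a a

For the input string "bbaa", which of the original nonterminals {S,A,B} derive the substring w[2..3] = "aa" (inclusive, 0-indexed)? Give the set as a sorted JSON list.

CNF form of G:
  S -> T0 S | T0 T0 | T1 A | T1 B | a
  A -> T0 S | T0 T0 | T1 A | T1 B | a
  B -> T0 T0 | a
  T0 -> a
  T1 -> b

Fill CYK table bottom-up (cells [i..j] with 2 ≤ i ≤ j ≤ 3 only):
  [2..2]={A,B,S,T0}  "a"  orig:{A,B,S}
  [3..3]={A,B,S,T0}  "a"  orig:{A,B,S}
  [2..3]={A,B,S}  "aa"

Original NTs in T[2,3] deriving "aa": ["A", "B", "S"]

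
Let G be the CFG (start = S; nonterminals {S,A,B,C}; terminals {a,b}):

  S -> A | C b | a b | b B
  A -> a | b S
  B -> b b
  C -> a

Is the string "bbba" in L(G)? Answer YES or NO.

CNF form of G:
  S -> C T0 | T0 B | T0 S | T1 T0 | a
  A -> T0 S | a
  B -> T0 T0
  C -> a
  T0 -> b
  T1 -> a

CYK table (by increasing span):
  cell(0,0) b: {T0}  orig:{}
  cell(1,1) b: {T0}  orig:{}
  cell(2,2) b: {T0}  orig:{}
  cell(3,3) a: {A,C,S,T1}  orig:{A,C,S}
  cell(0,1) bb: {B}
  cell(1,2) bb: {B}
  cell(2,3) ba: {A,S}
  cell(0,2) bbb: {S}
  cell(1,3) bba: {A,S}
  cell(0,3) bbba: {A,S}

S ∈ T[0,3] ⇒ YES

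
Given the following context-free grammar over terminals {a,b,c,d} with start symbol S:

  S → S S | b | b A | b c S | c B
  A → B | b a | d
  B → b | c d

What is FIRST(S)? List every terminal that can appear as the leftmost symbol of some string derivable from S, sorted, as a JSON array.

FIRST iteration:
pass 1:
  A via A→b a: +{b}
  A via A→d: +{d}
  B via B→b: +{b}
  B via B→c d: +{c}
  S via S→b: +{b}
  S via S→c B: +{c}
  FIRST(S)={b,c}  FIRST(A)={b,d}  FIRST(B)={b,c}
pass 2:
  A via A→B: +{c}
  FIRST(S)={b,c}  FIRST(A)={b,c,d}  FIRST(B)={b,c}
pass 3: done
  FIRST(S)={b,c}  FIRST(A)={b,c,d}  FIRST(B)={b,c}

FIRST(S) = ["b", "c"]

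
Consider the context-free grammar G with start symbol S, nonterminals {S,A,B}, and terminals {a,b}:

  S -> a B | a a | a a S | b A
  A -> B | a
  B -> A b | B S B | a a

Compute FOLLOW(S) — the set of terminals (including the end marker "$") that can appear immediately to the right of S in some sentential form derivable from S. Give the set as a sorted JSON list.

FIRST iteration:
round 1:
  A via A→a: +{a}
  B via B→A b: +{a}
  S via S→a B: +{a}
  S via S→b A: +{b}
  FIRST[S]={a,b}  FIRST[A]={a}  FIRST[B]={a}
round 2: (no change)
  FIRST[S]={a,b}  FIRST[A]={a}  FIRST[B]={a}

Compute FOLLOW by fixpoint:
seed FOLLOW(S) with $
[1]
  B→A b: FOLLOW(A) ⊇ FIRST(b) = {b}; new: +{b}
  B→B S B: FOLLOW(B) ⊇ FIRST(S) = {a,b}; new: +{a,b}
  B→B S B: FOLLOW(S) ⊇ FIRST(B) = {a}; new: +{a}
  S→a B: FOLLOW(B) ⊇ FOLLOW(S) ⊇ {$,a}; new: +{$}
  S→b A: FOLLOW(A) ⊇ FOLLOW(S) ⊇ {$,a}; new: +{$,a}
  S: {$,a}  A: {$,a,b}  B: {$,a,b}
[2] (stable)
  S: {$,a}  A: {$,a,b}  B: {$,a,b}

FOLLOW(S) = ["$", "a"]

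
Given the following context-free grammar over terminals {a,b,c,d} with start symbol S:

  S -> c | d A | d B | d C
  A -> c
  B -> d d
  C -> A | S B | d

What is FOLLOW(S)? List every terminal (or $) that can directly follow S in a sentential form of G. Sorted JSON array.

FIRST iteration:
pass 1:
  A via A→c: +{c}
  B via B→d d: +{d}
  C via C→A: +{c}
  C via C→d: +{d}
  S via S→c: +{c}
  S via S→d A: +{d}
  FIRST[S]={c,d}  FIRST[A]={c}  FIRST[B]={d}  FIRST[C]={c,d}
pass 2: done
  FIRST[S]={c,d}  FIRST[A]={c}  FIRST[B]={d}  FIRST[C]={c,d}

FOLLOW iteration:
initialize: $ ∈ FOLLOW(S)
pass 1:
  C→S B: FOLLOW(S) ⊇ FIRST(B) = {d}; new: +{d}
  S→d A: FOLLOW(A) ⊇ FOLLOW(S) ⊇ {$,d}; new: +{$,d}
  S→d B: FOLLOW(B) ⊇ FOLLOW(S) ⊇ {$,d}; new: +{$,d}
  S→d C: FOLLOW(C) ⊇ FOLLOW(S) ⊇ {$,d}; new: +{$,d}
  FOLLOW(S)={$,d}  FOLLOW(A)={$,d}  FOLLOW(B)={$,d}  FOLLOW(C)={$,d}
pass 2: (no change)
  FOLLOW(S)={$,d}  FOLLOW(A)={$,d}  FOLLOW(B)={$,d}  FOLLOW(C)={$,d}

FOLLOW(S) = ["$", "d"]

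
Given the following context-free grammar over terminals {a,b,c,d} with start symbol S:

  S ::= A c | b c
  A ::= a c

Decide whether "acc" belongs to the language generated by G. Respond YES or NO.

CNF form of G:
  S -> A T1 | T2 T1
  A -> T0 T1
  T0 -> a
  T1 -> c
  T2 -> b

CYK table (by increasing span):
  T[0,0] 'a' = {T0}  orig:{}
  T[1,1] 'c' = {T1}  orig:{}
  T[2,2] 'c' = {T1}  orig:{}
  T[0,1] 'ac' = {A}
  T[1,2] 'cc' = ∅
  T[0,2] 'acc' = {S}

S ∈ T[0,2] ⇒ YES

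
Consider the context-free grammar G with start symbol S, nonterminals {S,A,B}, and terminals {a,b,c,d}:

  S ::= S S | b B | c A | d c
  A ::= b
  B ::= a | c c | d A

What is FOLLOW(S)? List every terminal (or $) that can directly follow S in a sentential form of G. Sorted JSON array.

FIRST sets, iterate to fixpoint:
pass 1:
  A via A→b: +{b}
  B via B→a: +{a}
  B via B→c c: +{c}
  B via B→d A: +{d}
  S via S→b B: +{b}
  S via S→c A: +{c}
  S via S→d c: +{d}
  S: {b,c,d}  A: {b}  B: {a,c,d}
pass 2: (stable)
  S: {b,c,d}  A: {b}  B: {a,c,d}

FOLLOW sets:
initialize: $ ∈ FOLLOW(S)
pass 1:
  S→S S: FOLLOW(S) ⊇ FIRST(S) = {b,c,d}; new: +{b,c,d}
  S→b B: FOLLOW(B) ⊇ FOLLOW(S) ⊇ {$,b,c,d}; new: +{$,b,c,d}
  S→c A: FOLLOW(A) ⊇ FOLLOW(S) ⊇ {$,b,c,d}; new: +{$,b,c,d}
  S: {$,b,c,d}  A: {$,b,c,d}  B: {$,b,c,d}
pass 2: done
  S: {$,b,c,d}  A: {$,b,c,d}  B: {$,b,c,d}

FOLLOW(S) = ["$", "b", "c", "d"]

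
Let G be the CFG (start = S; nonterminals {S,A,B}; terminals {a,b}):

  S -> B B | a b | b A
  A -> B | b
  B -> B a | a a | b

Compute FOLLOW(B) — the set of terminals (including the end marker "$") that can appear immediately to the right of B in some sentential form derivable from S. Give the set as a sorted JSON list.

FIRST iteration:
[1]
  A via A→b: +{b}
  B via B→a a: +{a}
  B via B→b: +{b}
  S via S→B B: +{a,b}
  FIRST[S]={a,b}  FIRST[A]={b}  FIRST[B]={a,b}
[2]
  A via A→B: +{a}
  FIRST[S]={a,b}  FIRST[A]={a,b}  FIRST[B]={a,b}
[3] (stable)
  FIRST[S]={a,b}  FIRST[A]={a,b}  FIRST[B]={a,b}

Compute FOLLOW by fixpoint:
seed FOLLOW(S) with $
[1]
  B→B a: FOLLOW(B) ⊇ FIRST(a) = {a}; new: +{a}
  S→B B: FOLLOW(B) ⊇ FIRST(B) = {a,b}; new: +{b}
  S→B B: FOLLOW(B) ⊇ FOLLOW(S) ⊇ {$}; new: +{$}
  S→b A: FOLLOW(A) ⊇ FOLLOW(S) ⊇ {$}; new: +{$}
  FOLLOW(S)={$}  FOLLOW(A)={$}  FOLLOW(B)={$,a,b}
[2] — fixpoint
  FOLLOW(S)={$}  FOLLOW(A)={$}  FOLLOW(B)={$,a,b}

FOLLOW(B) = ["$", "a", "b"]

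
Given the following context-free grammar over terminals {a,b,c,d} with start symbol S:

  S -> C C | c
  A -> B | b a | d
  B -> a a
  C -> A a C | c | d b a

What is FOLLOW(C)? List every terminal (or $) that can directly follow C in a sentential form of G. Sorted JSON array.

Compute FIRST by fixpoint:
pass 1:
  A via A→b a: +{b}
  A via A→d: +{d}
  B via B→a a: +{a}
  C via C→A a C: +{b,d}
  C via C→c: +{c}
  S via S→C C: +{b,c,d}
  FIRST(S)={b,c,d}  FIRST(A)={b,d}  FIRST(B)={a}  FIRST(C)={b,c,d}
pass 2:
  A via A→B: +{a}
  C via C→A a C: +{a}
  S via S→C C: +{a}
  FIRST(S)={a,b,c,d}  FIRST(A)={a,b,d}  FIRST(B)={a}  FIRST(C)={a,b,c,d}
pass 3: — fixpoint
  FIRST(S)={a,b,c,d}  FIRST(A)={a,b,d}  FIRST(B)={a}  FIRST(C)={a,b,c,d}

Compute FOLLOW by fixpoint:
seed FOLLOW(S) with $
round 1:
  C→A a C: FOLLOW(A) ⊇ FIRST(a) = {a}; new: +{a}
  S→C C: FOLLOW(C) ⊇ FIRST(C) = {a,b,c,d}; new: +{a,b,c,d}
  S→C C: FOLLOW(C) ⊇ FOLLOW(S) ⊇ {$}; new: +{$}
  S: {$}  A: {a}  B: {}  C: {$,a,b,c,d}
round 2:
  A→B: FOLLOW(B) ⊇ FOLLOW(A) ⊇ {a}; new: +{a}
  S: {$}  A: {a}  B: {a}  C: {$,a,b,c,d}
round 3: done
  S: {$}  A: {a}  B: {a}  C: {$,a,b,c,d}

FOLLOW(C) = ["$", "a", "b", "c", "d"]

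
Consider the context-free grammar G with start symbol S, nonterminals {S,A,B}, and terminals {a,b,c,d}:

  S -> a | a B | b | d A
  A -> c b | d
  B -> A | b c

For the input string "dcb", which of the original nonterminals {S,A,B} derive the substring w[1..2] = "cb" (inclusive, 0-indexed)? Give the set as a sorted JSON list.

CNF form of G:
  S -> T2 B | T3 A | a | b
  A -> T0 T1 | d
  B -> T0 T1 | T1 T0 | d
  T0 -> c
  T1 -> b
  T2 -> a
  T3 -> d

CYK table (by increasing span) (cells [i..j] with 1 ≤ i ≤ j ≤ 2 only):
  T[1,1] 'c' = {T0}  orig:{}
  T[2,2] 'b' = {S,T1}  orig:{S}
  T[1,2] 'cb' = {A,B}

Original NTs in T[1,2] deriving "cb": ["A", "B"]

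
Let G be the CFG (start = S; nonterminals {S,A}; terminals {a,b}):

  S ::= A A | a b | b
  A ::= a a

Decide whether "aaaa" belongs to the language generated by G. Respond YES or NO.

CNF form of G:
  S -> A A | T0 T1 | b
  A -> T0 T0
  T0 -> a
  T1 -> b

Fill CYK table bottom-up:
  [0..0]={T0}  "a"  orig:{}
  [1..1]={T0}  "a"  orig:{}
  [2..2]={T0}  "a"  orig:{}
  [3..3]={T0}  "a"  orig:{}
  [0..1]={A}  "aa"
  [1..2]={A}  "aa"
  [2..3]={A}  "aa"
  [0..2]=∅  "aaa"
  [1..3]=∅  "aaa"
  [0..3]={S}  "aaaa"

S ∈ T[0,3] ⇒ YES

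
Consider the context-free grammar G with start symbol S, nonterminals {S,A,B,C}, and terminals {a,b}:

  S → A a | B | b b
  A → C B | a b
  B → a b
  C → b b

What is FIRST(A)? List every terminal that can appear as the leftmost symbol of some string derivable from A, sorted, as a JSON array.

Compute FIRST by fixpoint:
iter 1:
  A via A→a b: +{a}
  B via B→a b: +{a}
  C via C→b b: +{b}
  S via S→A a: +{a}
  S via S→b b: +{b}
  S: {a,b}  A: {a}  B: {a}  C: {b}
iter 2:
  A via A→C B: +{b}
  S: {a,b}  A: {a,b}  B: {a}  C: {b}
iter 3: (stable)
  S: {a,b}  A: {a,b}  B: {a}  C: {b}

FIRST(A) = ["a", "b"]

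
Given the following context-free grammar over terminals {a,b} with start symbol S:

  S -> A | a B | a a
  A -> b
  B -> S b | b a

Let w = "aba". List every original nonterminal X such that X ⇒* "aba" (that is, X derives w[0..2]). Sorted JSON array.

CNF form of G:
  S -> T1 B | T1 T1 | b
  A -> b
  B -> S T0 | T0 T1
  T0 -> b
  T1 -> a

CYK fill, restricted to cells inside w[0..2]:
  [0..0]={T1}  "a"  orig:{}
  [1..1]={A,S,T0}  "b"  orig:{A,S}
  [2..2]={T1}  "a"  orig:{}
  [0..1]=∅  "ab"
  [1..2]={B}  "ba"
  [0..2]={S}  "aba"

Original NTs in T[0,2] deriving "aba": ["S"]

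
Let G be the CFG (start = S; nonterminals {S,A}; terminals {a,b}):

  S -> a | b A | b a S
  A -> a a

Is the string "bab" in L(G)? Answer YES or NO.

CNF form of G:
  S -> T1 A | T1 X2 | a
  A -> T0 T0
  T0 -> a
  T1 -> b
  X2 -> T0 S

Fill CYK table bottom-up:
  [0..0]={T1}  "b"  orig:{}
  [1..1]={S,T0}  "a"  orig:{S}
  [2..2]={T1}  "b"  orig:{}
  [0..1]=∅  "ba"
  [1..2]=∅  "ab"
  [0..2]=∅  "bab"

S ∉ T[0,2] ⇒ NO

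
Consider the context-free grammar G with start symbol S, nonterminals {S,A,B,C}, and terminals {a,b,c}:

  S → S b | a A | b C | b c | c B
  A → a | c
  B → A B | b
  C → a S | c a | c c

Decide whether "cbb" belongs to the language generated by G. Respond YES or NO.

CNF form of G:
  S -> S T2 | T0 A | T1 B | T2 C | T2 T1
  A -> a | c
  B -> A B | b
  C -> T0 S | T1 T0 | T1 T1
  T0 -> a
  T1 -> c
  T2 -> b

CYK fill:
  cell(0,0) c: {A,T1}  orig:{A}
  cell(1,1) b: {B,T2}  orig:{B}
  cell(2,2) b: {B,T2}  orig:{B}
  cell(0,1) cb: {B,S}
  cell(1,2) bb: ∅
  cell(0,2) cbb: {S}

S ∈ T[0,2] ⇒ YES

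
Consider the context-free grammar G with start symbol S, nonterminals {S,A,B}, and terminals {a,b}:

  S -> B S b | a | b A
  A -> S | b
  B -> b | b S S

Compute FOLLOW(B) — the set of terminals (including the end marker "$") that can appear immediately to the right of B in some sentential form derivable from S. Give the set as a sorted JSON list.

FIRST iteration:
round 1:
  A via A→b: +{b}
  B via B→b: +{b}
  S via S→B S b: +{b}
  S via S→a: +{a}
  FIRST(S)={a,b}  FIRST(A)={b}  FIRST(B)={b}
round 2:
  A via A→S: +{a}
  FIRST(S)={a,b}  FIRST(A)={a,b}  FIRST(B)={b}
round 3: (no change)
  FIRST(S)={a,b}  FIRST(A)={a,b}  FIRST(B)={b}

FOLLOW sets:
initialize: $ ∈ FOLLOW(S)
round 1:
  B→b S S: FOLLOW(S) ⊇ FIRST(S) = {a,b}; new: +{a,b}
  S→B S b: FOLLOW(B) ⊇ FIRST(S) = {a,b}; new: +{a,b}
  S→b A: FOLLOW(A) ⊇ FOLLOW(S) ⊇ {$,a,b}; new: +{$,a,b}
  FOLLOW(S)={$,a,b}  FOLLOW(A)={$,a,b}  FOLLOW(B)={a,b}
round 2: done
  FOLLOW(S)={$,a,b}  FOLLOW(A)={$,a,b}  FOLLOW(B)={a,b}

FOLLOW(B) = ["a", "b"]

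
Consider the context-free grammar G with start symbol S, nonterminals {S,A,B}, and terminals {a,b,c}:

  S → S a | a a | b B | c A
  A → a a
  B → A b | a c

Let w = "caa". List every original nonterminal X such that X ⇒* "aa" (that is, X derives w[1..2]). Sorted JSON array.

CNF form of G:
  S -> S T0 | T0 T0 | T1 B | T2 A
  A -> T0 T0
  B -> A T1 | T0 T2
  T0 -> a
  T1 -> b
  T2 -> c

CYK table (by increasing span) — only the sub-triangle for w[1..2]:
  cell(1,1) a: {T0}  orig:{}
  cell(2,2) a: {T0}  orig:{}
  cell(1,2) aa: {A,S}

Original NTs in T[1,2] deriving "aa": ["A", "S"]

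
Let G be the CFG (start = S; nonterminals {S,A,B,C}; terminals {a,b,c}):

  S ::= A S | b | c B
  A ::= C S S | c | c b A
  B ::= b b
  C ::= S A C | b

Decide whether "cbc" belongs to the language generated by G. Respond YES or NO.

CNF form of G:
  S -> A S | T0 B | b
  A -> C X2 | T0 X3 | c
  B -> T1 T1
  C -> S X4 | b
  T0 -> c
  T1 -> b
  X2 -> S S
  X3 -> T1 A
  X4 -> A C

CYK fill:
  cell(0,0) c: {A,T0}  orig:{A}
  cell(1,1) b: {C,S,T1}  orig:{C,S}
  cell(2,2) c: {A,T0}  orig:{A}
  cell(0,1) cb: {S,X4}  orig:{S}
  cell(1,2) bc: {X3}  orig:{}
  cell(0,2) cbc: {A}

S ∉ T[0,2] ⇒ NO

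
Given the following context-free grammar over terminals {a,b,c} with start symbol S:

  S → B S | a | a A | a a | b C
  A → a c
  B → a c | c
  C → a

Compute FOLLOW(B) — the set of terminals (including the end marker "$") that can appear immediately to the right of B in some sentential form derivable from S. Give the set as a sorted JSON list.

FIRST sets, iterate to fixpoint:
[1]
  A via A→a c: +{a}
  B via B→a c: +{a}
  B via B→c: +{c}
  C via C→a: +{a}
  S via S→B S: +{a,c}
  S via S→b C: +{b}
  FIRST[S]={a,b,c}  FIRST[A]={a}  FIRST[B]={a,c}  FIRST[C]={a}
[2] (no change)
  FIRST[S]={a,b,c}  FIRST[A]={a}  FIRST[B]={a,c}  FIRST[C]={a}

Compute FOLLOW by fixpoint:
FOLLOW(S) := {$}
round 1:
  S→B S: FOLLOW(B) ⊇ FIRST(S) = {a,b,c}; new: +{a,b,c}
  S→a A: FOLLOW(A) ⊇ FOLLOW(S) ⊇ {$}; new: +{$}
  S→b C: FOLLOW(C) ⊇ FOLLOW(S) ⊇ {$}; new: +{$}
  FOLLOW(S)={$}  FOLLOW(A)={$}  FOLLOW(B)={a,b,c}  FOLLOW(C)={$}
round 2: (stable)
  FOLLOW(S)={$}  FOLLOW(A)={$}  FOLLOW(B)={a,b,c}  FOLLOW(C)={$}

FOLLOW(B) = ["a", "b", "c"]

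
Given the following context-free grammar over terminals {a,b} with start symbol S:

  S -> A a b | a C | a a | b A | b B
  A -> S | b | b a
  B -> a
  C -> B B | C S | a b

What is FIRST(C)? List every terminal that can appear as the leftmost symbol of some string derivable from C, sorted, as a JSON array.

FIRST sets, iterate to fixpoint:
iter 1:
  A via A→b: +{b}
  B via B→a: +{a}
  C via C→B B: +{a}
  S via S→A a b: +{b}
  S via S→a C: +{a}
  FIRST(S)={a,b}  FIRST(A)={b}  FIRST(B)={a}  FIRST(C)={a}
iter 2:
  A via A→S: +{a}
  FIRST(S)={a,b}  FIRST(A)={a,b}  FIRST(B)={a}  FIRST(C)={a}
iter 3: — fixpoint
  FIRST(S)={a,b}  FIRST(A)={a,b}  FIRST(B)={a}  FIRST(C)={a}

FIRST(C) = ["a"]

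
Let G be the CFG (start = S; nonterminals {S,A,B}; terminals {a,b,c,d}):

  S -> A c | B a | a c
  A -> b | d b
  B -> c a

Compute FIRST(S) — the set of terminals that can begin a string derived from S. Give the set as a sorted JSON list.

Compute FIRST by fixpoint:
iter 1:
  A via A→b: +{b}
  A via A→d b: +{d}
  B via B→c a: +{c}
  S via S→A c: +{b,d}
  S via S→B a: +{c}
  S via S→a c: +{a}
  FIRST[S]={a,b,c,d}  FIRST[A]={b,d}  FIRST[B]={c}
iter 2: — fixpoint
  FIRST[S]={a,b,c,d}  FIRST[A]={b,d}  FIRST[B]={c}

FIRST(S) = ["a", "b", "c", "d"]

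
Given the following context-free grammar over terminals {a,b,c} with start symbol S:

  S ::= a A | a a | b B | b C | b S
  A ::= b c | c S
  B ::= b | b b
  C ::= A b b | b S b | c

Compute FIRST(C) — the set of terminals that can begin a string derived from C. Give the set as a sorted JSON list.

FIRST sets, iterate to fixpoint:
[1]
  A via A→b c: +{b}
  A via A→c S: +{c}
  B via B→b: +{b}
  C via C→A b b: +{b,c}
  S via S→a A: +{a}
  S via S→b B: +{b}
  S: {a,b}  A: {b,c}  B: {b}  C: {b,c}
[2] (no change)
  S: {a,b}  A: {b,c}  B: {b}  C: {b,c}

FIRST(C) = ["b", "c"]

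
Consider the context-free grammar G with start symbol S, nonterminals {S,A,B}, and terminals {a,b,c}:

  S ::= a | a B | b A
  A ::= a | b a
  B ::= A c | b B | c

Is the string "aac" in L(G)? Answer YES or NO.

Convert to CNF:
  S -> T0 A | T1 B | a
  A -> T0 T1 | a
  B -> A T2 | T0 B | c
  T0 -> b
  T1 -> a
  T2 -> c

CYK fill:
  T[0,0] 'a' = {A,S,T1}  orig:{A,S}
  T[1,1] 'a' = {A,S,T1}  orig:{A,S}
  T[2,2] 'c' = {B,T2}  orig:{B}
  T[0,1] 'aa' = ∅
  T[1,2] 'ac' = {B,S}
  T[0,2] 'aac' = {S}

S ∈ T[0,2] ⇒ YES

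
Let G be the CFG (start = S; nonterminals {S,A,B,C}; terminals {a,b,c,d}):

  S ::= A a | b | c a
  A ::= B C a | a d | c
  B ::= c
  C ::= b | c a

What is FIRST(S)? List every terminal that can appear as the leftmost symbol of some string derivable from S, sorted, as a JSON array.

FIRST sets, iterate to fixpoint:
iter 1:
  A via A→a d: +{a}
  A via A→c: +{c}
  B via B→c: +{c}
  C via C→b: +{b}
  C via C→c a: +{c}
  S via S→A a: +{a,c}
  S via S→b: +{b}
  FIRST(S)={a,b,c}  FIRST(A)={a,c}  FIRST(B)={c}  FIRST(C)={b,c}
iter 2: — fixpoint
  FIRST(S)={a,b,c}  FIRST(A)={a,c}  FIRST(B)={c}  FIRST(C)={b,c}

FIRST(S) = ["a", "b", "c"]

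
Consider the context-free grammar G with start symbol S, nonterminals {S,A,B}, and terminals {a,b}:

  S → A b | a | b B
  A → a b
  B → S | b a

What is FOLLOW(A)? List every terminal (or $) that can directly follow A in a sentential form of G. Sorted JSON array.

Compute FIRST by fixpoint:
round 1:
  A via A→a b: +{a}
  B via B→b a: +{b}
  S via S→A b: +{a}
  S via S→b B: +{b}
  FIRST[S]={a,b}  FIRST[A]={a}  FIRST[B]={b}
round 2:
  B via B→S: +{a}
  FIRST[S]={a,b}  FIRST[A]={a}  FIRST[B]={a,b}
round 3: (no change)
  FIRST[S]={a,b}  FIRST[A]={a}  FIRST[B]={a,b}

FOLLOW sets:
seed FOLLOW(S) with $
iter 1:
  S→A b: FOLLOW(A) ⊇ FIRST(b) = {b}; new: +{b}
  S→b B: FOLLOW(B) ⊇ FOLLOW(S) ⊇ {$}; new: +{$}
  FOLLOW(S)={$}  FOLLOW(A)={b}  FOLLOW(B)={$}
iter 2: done
  FOLLOW(S)={$}  FOLLOW(A)={b}  FOLLOW(B)={$}

FOLLOW(A) = ["b"]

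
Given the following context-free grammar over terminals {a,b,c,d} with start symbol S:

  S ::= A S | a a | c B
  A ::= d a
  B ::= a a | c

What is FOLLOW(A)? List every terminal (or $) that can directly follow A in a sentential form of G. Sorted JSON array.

Compute FIRST by fixpoint:
pass 1:
  A via A→d a: +{d}
  B via B→a a: +{a}
  B via B→c: +{c}
  S via S→A S: +{d}
  S via S→a a: +{a}
  S via S→c B: +{c}
  FIRST[S]={a,c,d}  FIRST[A]={d}  FIRST[B]={a,c}
pass 2: — fixpoint
  FIRST[S]={a,c,d}  FIRST[A]={d}  FIRST[B]={a,c}

FOLLOW iteration:
FOLLOW(S) := {$}
pass 1:
  S→A S: FOLLOW(A) ⊇ FIRST(S) = {a,c,d}; new: +{a,c,d}
  S→c B: FOLLOW(B) ⊇ FOLLOW(S) ⊇ {$}; new: +{$}
  FOLLOW(S)={$}  FOLLOW(A)={a,c,d}  FOLLOW(B)={$}
pass 2: (no change)
  FOLLOW(S)={$}  FOLLOW(A)={a,c,d}  FOLLOW(B)={$}

FOLLOW(A) = ["a", "c", "d"]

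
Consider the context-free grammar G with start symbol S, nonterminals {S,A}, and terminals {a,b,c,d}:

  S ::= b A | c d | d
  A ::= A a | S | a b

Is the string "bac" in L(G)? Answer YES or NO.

CNF form of G:
  S -> T1 A | T2 T3 | d
  A -> A T0 | T0 T1 | T1 A | T2 T3 | d
  T0 -> a
  T1 -> b
  T2 -> c
  T3 -> d

CYK table (by increasing span):
  cell(0,0) b: {T1}  orig:{}
  cell(1,1) a: {T0}  orig:{}
  cell(2,2) c: {T2}  orig:{}
  cell(0,1) ba: ∅
  cell(1,2) ac: ∅
  cell(0,2) bac: ∅

S ∉ T[0,2] ⇒ NO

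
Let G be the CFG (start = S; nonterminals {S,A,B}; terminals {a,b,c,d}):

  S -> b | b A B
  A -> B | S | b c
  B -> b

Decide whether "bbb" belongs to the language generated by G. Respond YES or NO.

CNF form of G:
  S -> T0 X3 | b
  A -> T0 T1 | T0 X2 | b
  B -> b
  T0 -> b
  T1 -> c
  X2 -> A B
  X3 -> A B

CYK fill:
  cell(0,0) b: {A,B,S,T0}  orig:{A,B,S}
  cell(1,1) b: {A,B,S,T0}  orig:{A,B,S}
  cell(2,2) b: {A,B,S,T0}  orig:{A,B,S}
  cell(0,1) bb: {X2,X3}  orig:{}
  cell(1,2) bb: {X2,X3}  orig:{}
  cell(0,2) bbb: {A,S}

S ∈ T[0,2] ⇒ YES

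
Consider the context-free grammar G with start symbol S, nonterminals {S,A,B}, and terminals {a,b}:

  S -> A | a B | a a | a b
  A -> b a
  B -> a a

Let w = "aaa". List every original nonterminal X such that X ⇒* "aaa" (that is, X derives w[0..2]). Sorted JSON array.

Convert to CNF:
  S -> T0 T1 | T1 B | T1 T0 | T1 T1
  A -> T0 T1
  B -> T1 T1
  T0 -> b
  T1 -> a

Fill CYK table bottom-up (cells [i..j] with 0 ≤ i ≤ j ≤ 2 only):
  T[0,0] 'a' = {T1}  orig:{}
  T[1,1] 'a' = {T1}  orig:{}
  T[2,2] 'a' = {T1}  orig:{}
  T[0,1] 'aa' = {B,S}
  T[1,2] 'aa' = {B,S}
  T[0,2] 'aaa' = {S}

Original NTs in T[0,2] deriving "aaa": ["S"]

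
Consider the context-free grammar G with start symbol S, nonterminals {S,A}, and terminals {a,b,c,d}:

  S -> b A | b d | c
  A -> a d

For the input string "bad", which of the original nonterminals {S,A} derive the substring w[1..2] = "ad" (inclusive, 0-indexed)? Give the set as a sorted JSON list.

Convert to CNF:
  S -> T2 A | T2 T1 | c
  A -> T0 T1
  T0 -> a
  T1 -> d
  T2 -> b

Fill CYK table bottom-up — only the sub-triangle for w[1..2]:
  T[1,1] 'a' = {T0}  orig:{}
  T[2,2] 'd' = {T1}  orig:{}
  T[1,2] 'ad' = {A}

Original NTs in T[1,2] deriving "ad": ["A"]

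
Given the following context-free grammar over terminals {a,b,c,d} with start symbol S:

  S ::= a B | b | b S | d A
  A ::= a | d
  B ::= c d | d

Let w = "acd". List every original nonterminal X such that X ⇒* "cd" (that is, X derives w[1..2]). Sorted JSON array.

Convert to CNF:
  S -> T1 A | T2 B | T3 S | b
  A -> a | d
  B -> T0 T1 | d
  T0 -> c
  T1 -> d
  T2 -> a
  T3 -> b

CYK fill — only the sub-triangle for w[1..2]:
  cell(1,1) c: {T0}  orig:{}
  cell(2,2) d: {A,B,T1}  orig:{A,B}
  cell(1,2) cd: {B}

Original NTs in T[1,2] deriving "cd": ["B"]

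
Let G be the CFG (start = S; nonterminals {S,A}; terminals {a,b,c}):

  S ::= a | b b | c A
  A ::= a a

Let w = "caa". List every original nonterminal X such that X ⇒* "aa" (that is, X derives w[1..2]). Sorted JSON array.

Convert to CNF:
  S -> T1 T1 | T2 A | a
  A -> T0 T0
  T0 -> a
  T1 -> b
  T2 -> c

Fill CYK table bottom-up (cells [i..j] with 1 ≤ i ≤ j ≤ 2 only):
  [1..1]={S,T0}  "a"  orig:{S}
  [2..2]={S,T0}  "a"  orig:{S}
  [1..2]={A}  "aa"

Original NTs in T[1,2] deriving "aa": ["A"]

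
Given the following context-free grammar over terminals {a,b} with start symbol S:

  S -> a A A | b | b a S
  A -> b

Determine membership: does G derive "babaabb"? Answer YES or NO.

Convert to CNF:
  S -> T0 X2 | T1 X3 | b
  A -> b
  T0 -> a
  T1 -> b
  X2 -> A A
  X3 -> T0 S

CYK table (by increasing span):
  cell(0,0) b: {A,S,T1}  orig:{A,S}
  cell(1,1) a: {T0}  orig:{}
  cell(2,2) b: {A,S,T1}  orig:{A,S}
  cell(3,3) a: {T0}  orig:{}
  cell(4,4) a: {T0}  orig:{}
  cell(5,5) b: {A,S,T1}  orig:{A,S}
  cell(6,6) b: {A,S,T1}  orig:{A,S}
  cell(0,1) ba: ∅
  cell(1,2) ab: {X3}  orig:{}
  cell(2,3) ba: ∅
  cell(3,4) aa: ∅
  cell(4,5) ab: {X3}  orig:{}
  cell(5,6) bb: {X2}  orig:{}
  cell(0,2) bab: {S}
  cell(1,3) aba: ∅
  cell(2,4) baa: ∅
  cell(3,5) aab: ∅
  cell(4,6) abb: {S}
  cell(0,3) baba: ∅
  cell(1,4) abaa: ∅
  cell(2,5) baab: ∅
  cell(3,6) aabb: {X3}  orig:{}
  cell(0,4) babaa: ∅
  cell(1,5) abaab: ∅
  cell(2,6) baabb: {S}
  cell(0,5) babaab: ∅
  cell(1,6) abaabb: {X3}  orig:{}
  cell(0,6) babaabb: {S}

S ∈ T[0,6] ⇒ YES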